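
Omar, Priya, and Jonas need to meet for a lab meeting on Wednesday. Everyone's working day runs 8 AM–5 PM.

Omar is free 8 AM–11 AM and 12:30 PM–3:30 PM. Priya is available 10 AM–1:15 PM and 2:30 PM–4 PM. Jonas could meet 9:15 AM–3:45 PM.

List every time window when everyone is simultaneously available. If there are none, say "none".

Omar ∩ Priya: 10:00-11:00, 12:30-13:15, 14:30-15:30.
Omar ∩ Priya ∩ Jonas: 10:00-11:00, 12:30-13:15, 14:30-15:30.
So the common availability across everyone is 10:00-11:00, 12:30-13:15, 14:30-15:30.

10:00-11:00, 12:30-13:15, 14:30-15:30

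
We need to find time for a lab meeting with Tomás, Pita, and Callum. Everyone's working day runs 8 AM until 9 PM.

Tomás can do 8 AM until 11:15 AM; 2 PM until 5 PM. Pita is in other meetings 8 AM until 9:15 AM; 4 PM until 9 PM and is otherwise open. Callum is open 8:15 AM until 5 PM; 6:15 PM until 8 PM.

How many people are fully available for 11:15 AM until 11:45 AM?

Tomás free: 08:00-11:15, 14:00-17:00.
Pita free: 09:15-16:00 (invert busy blocks within the working day).
Callum free: 08:15-17:00, 18:15-20:00.
Pita and Callum can make the full 11:15-11:45 slot — that's 2.

2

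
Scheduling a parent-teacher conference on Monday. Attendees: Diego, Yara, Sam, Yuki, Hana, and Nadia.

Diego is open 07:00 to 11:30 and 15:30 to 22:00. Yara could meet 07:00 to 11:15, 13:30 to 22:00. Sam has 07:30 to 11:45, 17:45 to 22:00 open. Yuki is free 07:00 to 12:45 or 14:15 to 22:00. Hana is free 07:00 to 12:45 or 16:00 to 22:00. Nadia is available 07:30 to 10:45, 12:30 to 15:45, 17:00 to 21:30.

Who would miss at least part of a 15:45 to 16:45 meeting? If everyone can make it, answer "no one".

Diego: free for 15:45-16:45. Yara: free for 15:45-16:45. Sam: not fully free for 15:45-16:45. Yuki: free for 15:45-16:45. Hana: not fully free for 15:45-16:45. Nadia: not fully free for 15:45-16:45.

Hana, Nadia, Sam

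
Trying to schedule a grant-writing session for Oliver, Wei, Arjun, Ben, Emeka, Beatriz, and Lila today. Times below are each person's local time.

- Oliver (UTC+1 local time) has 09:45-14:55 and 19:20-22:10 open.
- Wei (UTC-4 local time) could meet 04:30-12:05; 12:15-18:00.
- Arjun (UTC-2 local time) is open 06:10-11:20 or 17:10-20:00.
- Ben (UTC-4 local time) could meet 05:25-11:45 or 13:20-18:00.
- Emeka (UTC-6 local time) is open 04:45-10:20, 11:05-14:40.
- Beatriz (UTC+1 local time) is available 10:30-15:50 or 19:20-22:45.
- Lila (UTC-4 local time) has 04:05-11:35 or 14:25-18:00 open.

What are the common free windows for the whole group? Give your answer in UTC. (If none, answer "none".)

10:45-13:20, 19:10-20:40

Oliver in UTC: 08:45-13:55, 18:20-21:10 (subtract 1h to convert from UTC+1).
Wei in UTC: 08:30-16:05, 16:15-22:00 (add 4h to convert from UTC-4).
Arjun in UTC: 08:10-13:20, 19:10-22:00 (add 2h to convert from UTC-2).
Ben in UTC: 09:25-15:45, 17:20-22:00 (add 4h to convert from UTC-4).
Emeka in UTC: 10:45-16:20, 17:05-20:40 (add 6h to convert from UTC-6).
Beatriz in UTC: 09:30-14:50, 18:20-21:45 (subtract 1h to convert from UTC+1).
Lila in UTC: 08:05-15:35, 18:25-22:00 (add 4h to convert from UTC-4).
Oliver ∩ Wei: 08:45-13:55, 18:20-21:10.
Oliver ∩ Wei ∩ Arjun: 08:45-13:20, 19:10-21:10.
Oliver ∩ Wei ∩ Arjun ∩ Ben: 09:25-13:20, 19:10-21:10.
Oliver ∩ Wei ∩ Arjun ∩ Ben ∩ Emeka: 10:45-13:20, 19:10-20:40.
Oliver ∩ Wei ∩ Arjun ∩ Ben ∩ Emeka ∩ Beatriz: 10:45-13:20, 19:10-20:40.
Oliver ∩ Wei ∩ Arjun ∩ Ben ∩ Emeka ∩ Beatriz ∩ Lila: 10:45-13:20, 19:10-20:40.
Those are the intersection windows.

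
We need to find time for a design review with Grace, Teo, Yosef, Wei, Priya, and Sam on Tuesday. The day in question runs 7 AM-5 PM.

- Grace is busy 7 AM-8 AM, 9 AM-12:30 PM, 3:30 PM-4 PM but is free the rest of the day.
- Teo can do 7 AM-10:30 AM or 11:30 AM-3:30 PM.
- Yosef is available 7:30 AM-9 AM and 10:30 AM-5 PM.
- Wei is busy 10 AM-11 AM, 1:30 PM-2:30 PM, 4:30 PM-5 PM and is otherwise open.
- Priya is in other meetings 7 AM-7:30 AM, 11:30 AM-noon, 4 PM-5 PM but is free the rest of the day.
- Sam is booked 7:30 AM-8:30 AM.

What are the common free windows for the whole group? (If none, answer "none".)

08:30-09:00, 12:30-13:30, 14:30-15:30

Grace free: 08:00-09:00, 12:30-15:30, 16:00-17:00 (invert busy blocks within the working day).
Teo free: 07:00-10:30, 11:30-15:30.
Yosef free: 07:30-09:00, 10:30-17:00.
Wei free: 07:00-10:00, 11:00-13:30, 14:30-16:30 (invert busy blocks within the working day).
Priya free: 07:30-11:30, 12:00-16:00 (invert busy blocks within the working day).
Sam free: 07:00-07:30, 08:30-17:00 (invert busy blocks within the working day).
Grace ∩ Teo: 08:00-09:00, 12:30-15:30.
Grace ∩ Teo ∩ Yosef: 08:00-09:00, 12:30-15:30.
Grace ∩ Teo ∩ Yosef ∩ Wei: 08:00-09:00, 12:30-13:30, 14:30-15:30.
Grace ∩ Teo ∩ Yosef ∩ Wei ∩ Priya: 08:00-09:00, 12:30-13:30, 14:30-15:30.
Grace ∩ Teo ∩ Yosef ∩ Wei ∩ Priya ∩ Sam: 08:30-09:00, 12:30-13:30, 14:30-15:30.
So the common availability across everyone is 08:30-09:00, 12:30-13:30, 14:30-15:30.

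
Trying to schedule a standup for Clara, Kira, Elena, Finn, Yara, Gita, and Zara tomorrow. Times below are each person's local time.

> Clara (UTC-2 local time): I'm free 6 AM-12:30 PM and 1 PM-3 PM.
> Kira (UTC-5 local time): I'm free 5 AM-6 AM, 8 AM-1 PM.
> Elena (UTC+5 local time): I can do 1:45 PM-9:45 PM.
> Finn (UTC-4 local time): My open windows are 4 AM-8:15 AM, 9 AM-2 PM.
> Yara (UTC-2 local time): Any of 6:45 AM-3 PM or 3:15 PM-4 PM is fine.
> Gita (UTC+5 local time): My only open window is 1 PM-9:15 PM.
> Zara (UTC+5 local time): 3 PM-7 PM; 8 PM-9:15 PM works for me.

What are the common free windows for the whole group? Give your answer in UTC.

Clara in UTC: 08:00-14:30, 15:00-17:00 (add 2h to convert from UTC-2).
Kira in UTC: 10:00-11:00, 13:00-18:00 (add 5h to convert from UTC-5).
Elena in UTC: 08:45-16:45 (subtract 5h to convert from UTC+5).
Finn in UTC: 08:00-12:15, 13:00-18:00 (add 4h to convert from UTC-4).
Yara in UTC: 08:45-17:00, 17:15-18:00 (add 2h to convert from UTC-2).
Gita in UTC: 08:00-16:15 (subtract 5h to convert from UTC+5).
Zara in UTC: 10:00-14:00, 15:00-16:15 (subtract 5h to convert from UTC+5).
Clara ∩ Kira: 10:00-11:00, 13:00-14:30, 15:00-17:00.
Clara ∩ Kira ∩ Elena: 10:00-11:00, 13:00-14:30, 15:00-16:45.
Clara ∩ Kira ∩ Elena ∩ Finn: 10:00-11:00, 13:00-14:30, 15:00-16:45.
Clara ∩ Kira ∩ Elena ∩ Finn ∩ Yara: 10:00-11:00, 13:00-14:30, 15:00-16:45.
Clara ∩ Kira ∩ Elena ∩ Finn ∩ Yara ∩ Gita: 10:00-11:00, 13:00-14:30, 15:00-16:15.
Clara ∩ Kira ∩ Elena ∩ Finn ∩ Yara ∩ Gita ∩ Zara: 10:00-11:00, 13:00-14:00, 15:00-16:15.

10:00-11:00, 13:00-14:00, 15:00-16:15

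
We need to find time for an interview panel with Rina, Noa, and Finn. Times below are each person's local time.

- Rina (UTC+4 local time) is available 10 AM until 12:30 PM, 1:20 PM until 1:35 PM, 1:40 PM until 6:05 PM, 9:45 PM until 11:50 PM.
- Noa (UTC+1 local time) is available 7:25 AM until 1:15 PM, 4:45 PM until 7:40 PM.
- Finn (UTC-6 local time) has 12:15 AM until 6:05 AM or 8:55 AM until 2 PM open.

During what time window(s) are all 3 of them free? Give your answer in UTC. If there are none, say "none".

06:25-08:30, 09:20-09:35, 09:40-12:05, 17:45-18:40

Rina in UTC: 06:00-08:30, 09:20-09:35, 09:40-14:05, 17:45-19:50 (subtract 4h to convert from UTC+4).
Noa in UTC: 06:25-12:15, 15:45-18:40 (subtract 1h to convert from UTC+1).
Finn in UTC: 06:15-12:05, 14:55-20:00 (add 6h to convert from UTC-6).
Rina ∩ Noa: 06:25-08:30, 09:20-09:35, 09:40-12:15, 17:45-18:40.
Rina ∩ Noa ∩ Finn: 06:25-08:30, 09:20-09:35, 09:40-12:05, 17:45-18:40.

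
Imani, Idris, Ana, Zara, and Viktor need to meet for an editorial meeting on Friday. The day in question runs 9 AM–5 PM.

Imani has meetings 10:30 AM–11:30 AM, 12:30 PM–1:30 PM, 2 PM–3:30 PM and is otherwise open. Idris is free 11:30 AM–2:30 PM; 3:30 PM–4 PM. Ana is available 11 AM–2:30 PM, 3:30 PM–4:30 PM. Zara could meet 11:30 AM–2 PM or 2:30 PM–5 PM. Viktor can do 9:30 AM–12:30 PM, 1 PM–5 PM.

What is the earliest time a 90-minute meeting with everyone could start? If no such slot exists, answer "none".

none

Imani free: 09:00-10:30, 11:30-12:30, 13:30-14:00, 15:30-17:00 (invert busy blocks within the working day).
Idris free: 11:30-14:30, 15:30-16:00.
Ana free: 11:00-14:30, 15:30-16:30.
Zara free: 11:30-14:00, 14:30-17:00.
Viktor free: 09:30-12:30, 13:00-17:00.
Imani ∩ Idris: 11:30-12:30, 13:30-14:00, 15:30-16:00.
Imani ∩ Idris ∩ Ana: 11:30-12:30, 13:30-14:00, 15:30-16:00.
Imani ∩ Idris ∩ Ana ∩ Zara: 11:30-12:30, 13:30-14:00, 15:30-16:00.
Imani ∩ Idris ∩ Ana ∩ Zara ∩ Viktor: 11:30-12:30, 13:30-14:00, 15:30-16:00.
No common window is at least 90 minutes long.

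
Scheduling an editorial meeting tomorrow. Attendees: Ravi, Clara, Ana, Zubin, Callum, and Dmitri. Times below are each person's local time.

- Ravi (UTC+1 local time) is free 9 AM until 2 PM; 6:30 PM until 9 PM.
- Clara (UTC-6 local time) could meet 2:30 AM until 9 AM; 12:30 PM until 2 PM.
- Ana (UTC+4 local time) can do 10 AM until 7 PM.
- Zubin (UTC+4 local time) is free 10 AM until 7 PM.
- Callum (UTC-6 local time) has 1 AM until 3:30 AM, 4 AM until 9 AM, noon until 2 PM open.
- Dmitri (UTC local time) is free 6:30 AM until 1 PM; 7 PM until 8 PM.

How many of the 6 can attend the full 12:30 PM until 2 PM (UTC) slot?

4

Ravi in UTC: 08:00-13:00, 17:30-20:00 (subtract 1h to convert from UTC+1).
Clara in UTC: 08:30-15:00, 18:30-20:00 (add 6h to convert from UTC-6).
Ana in UTC: 06:00-15:00 (subtract 4h to convert from UTC+4).
Zubin in UTC: 06:00-15:00 (subtract 4h to convert from UTC+4).
Callum in UTC: 07:00-09:30, 10:00-15:00, 18:00-20:00 (add 6h to convert from UTC-6).
Dmitri in UTC: 06:30-13:00, 19:00-20:00.
Clara, Ana, Zubin, and Callum can make the full 12:30-14:00 slot — that's 4.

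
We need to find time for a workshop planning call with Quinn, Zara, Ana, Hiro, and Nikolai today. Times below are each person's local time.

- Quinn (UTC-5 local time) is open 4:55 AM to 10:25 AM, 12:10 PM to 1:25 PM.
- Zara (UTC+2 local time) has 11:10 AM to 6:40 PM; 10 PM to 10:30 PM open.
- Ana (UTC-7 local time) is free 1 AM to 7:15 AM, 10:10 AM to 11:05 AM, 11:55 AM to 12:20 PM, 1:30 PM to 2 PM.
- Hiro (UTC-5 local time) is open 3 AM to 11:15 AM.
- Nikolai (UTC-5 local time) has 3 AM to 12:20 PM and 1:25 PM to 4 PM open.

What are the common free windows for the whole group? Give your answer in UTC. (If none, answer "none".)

Quinn in UTC: 09:55-15:25, 17:10-18:25 (add 5h to convert from UTC-5).
Zara in UTC: 09:10-16:40, 20:00-20:30 (subtract 2h to convert from UTC+2).
Ana in UTC: 08:00-14:15, 17:10-18:05, 18:55-19:20, 20:30-21:00 (add 7h to convert from UTC-7).
Hiro in UTC: 08:00-16:15 (add 5h to convert from UTC-5).
Nikolai in UTC: 08:00-17:20, 18:25-21:00 (add 5h to convert from UTC-5).
Quinn ∩ Zara: 09:55-15:25.
Quinn ∩ Zara ∩ Ana: 09:55-14:15.
Quinn ∩ Zara ∩ Ana ∩ Hiro: 09:55-14:15.
Quinn ∩ Zara ∩ Ana ∩ Hiro ∩ Nikolai: 09:55-14:15.
Those are the intersection windows.

09:55-14:15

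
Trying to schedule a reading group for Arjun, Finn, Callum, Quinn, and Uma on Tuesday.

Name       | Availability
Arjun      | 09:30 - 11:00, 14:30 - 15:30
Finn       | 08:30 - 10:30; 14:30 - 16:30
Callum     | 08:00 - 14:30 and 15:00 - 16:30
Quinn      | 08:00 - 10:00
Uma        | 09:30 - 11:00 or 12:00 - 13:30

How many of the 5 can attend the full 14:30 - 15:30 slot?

2

Arjun and Finn can make the full 14:30-15:30 slot — that's 2.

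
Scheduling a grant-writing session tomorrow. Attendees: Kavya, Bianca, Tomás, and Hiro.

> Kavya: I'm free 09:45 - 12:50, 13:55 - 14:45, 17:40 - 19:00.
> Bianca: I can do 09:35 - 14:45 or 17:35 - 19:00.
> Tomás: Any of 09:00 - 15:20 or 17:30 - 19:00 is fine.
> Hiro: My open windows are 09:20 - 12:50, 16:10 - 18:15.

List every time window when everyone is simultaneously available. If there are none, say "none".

Kavya ∩ Bianca: 09:45-12:50, 13:55-14:45, 17:40-19:00.
Kavya ∩ Bianca ∩ Tomás: 09:45-12:50, 13:55-14:45, 17:40-19:00.
Kavya ∩ Bianca ∩ Tomás ∩ Hiro: 09:45-12:50, 17:40-18:15.
So the common availability across everyone is 09:45-12:50, 17:40-18:15.

09:45-12:50, 17:40-18:15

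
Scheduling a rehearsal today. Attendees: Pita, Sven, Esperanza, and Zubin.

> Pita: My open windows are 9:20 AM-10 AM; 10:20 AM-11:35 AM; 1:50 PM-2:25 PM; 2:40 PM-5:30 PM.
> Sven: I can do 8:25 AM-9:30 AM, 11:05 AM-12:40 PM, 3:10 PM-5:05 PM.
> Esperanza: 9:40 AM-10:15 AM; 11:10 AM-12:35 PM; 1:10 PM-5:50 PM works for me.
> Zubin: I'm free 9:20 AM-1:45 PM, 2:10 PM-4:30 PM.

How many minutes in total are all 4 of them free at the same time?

Pita ∩ Sven: 09:20-09:30, 11:05-11:35, 15:10-17:05.
Pita ∩ Sven ∩ Esperanza: 11:10-11:35, 15:10-17:05.
Pita ∩ Sven ∩ Esperanza ∩ Zubin: 11:10-11:35, 15:10-16:30.
Summing the common windows: 25 + 80 = 105 minutes.

105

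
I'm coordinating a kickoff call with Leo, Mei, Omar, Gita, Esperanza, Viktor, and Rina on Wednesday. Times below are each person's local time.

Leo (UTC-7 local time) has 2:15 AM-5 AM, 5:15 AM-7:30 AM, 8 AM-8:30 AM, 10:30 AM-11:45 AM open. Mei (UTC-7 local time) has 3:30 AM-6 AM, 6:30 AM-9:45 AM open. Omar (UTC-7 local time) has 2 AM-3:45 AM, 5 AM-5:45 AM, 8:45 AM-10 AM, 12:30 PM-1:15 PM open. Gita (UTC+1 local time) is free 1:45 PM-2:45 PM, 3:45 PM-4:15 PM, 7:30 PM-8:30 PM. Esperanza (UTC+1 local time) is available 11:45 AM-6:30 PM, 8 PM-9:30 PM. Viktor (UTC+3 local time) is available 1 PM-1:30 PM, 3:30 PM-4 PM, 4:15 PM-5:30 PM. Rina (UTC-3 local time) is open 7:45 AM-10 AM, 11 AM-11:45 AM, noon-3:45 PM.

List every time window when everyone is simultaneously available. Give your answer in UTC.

Leo in UTC: 09:15-12:00, 12:15-14:30, 15:00-15:30, 17:30-18:45 (add 7h to convert from UTC-7).
Mei in UTC: 10:30-13:00, 13:30-16:45 (add 7h to convert from UTC-7).
Omar in UTC: 09:00-10:45, 12:00-12:45, 15:45-17:00, 19:30-20:15 (add 7h to convert from UTC-7).
Gita in UTC: 12:45-13:45, 14:45-15:15, 18:30-19:30 (subtract 1h to convert from UTC+1).
Esperanza in UTC: 10:45-17:30, 19:00-20:30 (subtract 1h to convert from UTC+1).
Viktor in UTC: 10:00-10:30, 12:30-13:00, 13:15-14:30 (subtract 3h to convert from UTC+3).
Rina in UTC: 10:45-13:00, 14:00-14:45, 15:00-18:45 (add 3h to convert from UTC-3).
Leo ∩ Mei: 10:30-12:00, 12:15-13:00, 13:30-14:30, 15:00-15:30.
Leo ∩ Mei ∩ Omar: 10:30-10:45, 12:15-12:45.
Leo ∩ Mei ∩ Omar ∩ Gita: ∅.
Leo ∩ Mei ∩ Omar ∩ Gita ∩ Esperanza: ∅.
Leo ∩ Mei ∩ Omar ∩ Gita ∩ Esperanza ∩ Viktor: ∅.
Leo ∩ Mei ∩ Omar ∩ Gita ∩ Esperanza ∩ Viktor ∩ Rina: ∅.
There is no time when everyone is free.

none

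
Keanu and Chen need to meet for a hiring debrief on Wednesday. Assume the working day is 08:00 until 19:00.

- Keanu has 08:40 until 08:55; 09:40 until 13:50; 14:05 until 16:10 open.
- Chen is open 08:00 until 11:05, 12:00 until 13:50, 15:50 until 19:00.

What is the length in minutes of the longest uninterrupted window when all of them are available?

Keanu ∩ Chen: 08:40-08:55, 09:40-11:05, 12:00-13:50, 15:50-16:10.
So the common availability across everyone is 08:40-08:55, 09:40-11:05, 12:00-13:50, 15:50-16:10.
The longest is 12:00-13:50 at 110 minutes.

110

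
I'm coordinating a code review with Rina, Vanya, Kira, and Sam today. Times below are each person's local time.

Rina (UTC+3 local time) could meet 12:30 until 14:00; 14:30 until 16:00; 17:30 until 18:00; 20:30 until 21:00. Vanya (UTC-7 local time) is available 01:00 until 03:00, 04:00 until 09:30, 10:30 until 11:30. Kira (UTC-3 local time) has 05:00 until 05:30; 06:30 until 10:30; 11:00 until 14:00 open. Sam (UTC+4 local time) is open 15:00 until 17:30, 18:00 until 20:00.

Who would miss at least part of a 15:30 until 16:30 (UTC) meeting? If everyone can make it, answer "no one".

Rina in UTC: 09:30-11:00, 11:30-13:00, 14:30-15:00, 17:30-18:00 (subtract 3h to convert from UTC+3).
Vanya in UTC: 08:00-10:00, 11:00-16:30, 17:30-18:30 (add 7h to convert from UTC-7).
Kira in UTC: 08:00-08:30, 09:30-13:30, 14:00-17:00 (add 3h to convert from UTC-3).
Sam in UTC: 11:00-13:30, 14:00-16:00 (subtract 4h to convert from UTC+4).
Rina: not fully free for 15:30-16:30. Vanya: free for 15:30-16:30. Kira: free for 15:30-16:30. Sam: not fully free for 15:30-16:30.

Rina, Sam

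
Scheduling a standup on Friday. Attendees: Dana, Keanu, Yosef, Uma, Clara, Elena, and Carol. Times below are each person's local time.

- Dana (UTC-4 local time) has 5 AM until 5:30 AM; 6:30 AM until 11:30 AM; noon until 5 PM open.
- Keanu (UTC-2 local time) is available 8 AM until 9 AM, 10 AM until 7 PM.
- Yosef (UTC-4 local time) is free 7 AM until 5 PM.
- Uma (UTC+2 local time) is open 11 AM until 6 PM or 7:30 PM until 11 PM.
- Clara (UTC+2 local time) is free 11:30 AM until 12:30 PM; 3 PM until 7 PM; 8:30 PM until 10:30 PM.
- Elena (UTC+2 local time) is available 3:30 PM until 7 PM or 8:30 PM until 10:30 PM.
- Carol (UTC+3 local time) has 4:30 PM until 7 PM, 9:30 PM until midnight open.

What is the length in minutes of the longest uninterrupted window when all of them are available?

120

Dana in UTC: 09:00-09:30, 10:30-15:30, 16:00-21:00 (add 4h to convert from UTC-4).
Keanu in UTC: 10:00-11:00, 12:00-21:00 (add 2h to convert from UTC-2).
Yosef in UTC: 11:00-21:00 (add 4h to convert from UTC-4).
Uma in UTC: 09:00-16:00, 17:30-21:00 (subtract 2h to convert from UTC+2).
Clara in UTC: 09:30-10:30, 13:00-17:00, 18:30-20:30 (subtract 2h to convert from UTC+2).
Elena in UTC: 13:30-17:00, 18:30-20:30 (subtract 2h to convert from UTC+2).
Carol in UTC: 13:30-16:00, 18:30-21:00 (subtract 3h to convert from UTC+3).
Dana ∩ Keanu: 10:30-11:00, 12:00-15:30, 16:00-21:00.
Dana ∩ Keanu ∩ Yosef: 12:00-15:30, 16:00-21:00.
Dana ∩ Keanu ∩ Yosef ∩ Uma: 12:00-15:30, 17:30-21:00.
Dana ∩ Keanu ∩ Yosef ∩ Uma ∩ Clara: 13:00-15:30, 18:30-20:30.
Dana ∩ Keanu ∩ Yosef ∩ Uma ∩ Clara ∩ Elena: 13:30-15:30, 18:30-20:30.
Dana ∩ Keanu ∩ Yosef ∩ Uma ∩ Clara ∩ Elena ∩ Carol: 13:30-15:30, 18:30-20:30.
The longest is 13:30-15:30 at 120 minutes.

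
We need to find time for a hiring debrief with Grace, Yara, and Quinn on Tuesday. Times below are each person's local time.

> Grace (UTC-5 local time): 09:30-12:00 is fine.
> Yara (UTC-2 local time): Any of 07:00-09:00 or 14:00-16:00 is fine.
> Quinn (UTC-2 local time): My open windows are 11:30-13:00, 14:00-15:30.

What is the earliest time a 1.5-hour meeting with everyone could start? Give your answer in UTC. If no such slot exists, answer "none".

Grace in UTC: 14:30-17:00 (add 5h to convert from UTC-5).
Yara in UTC: 09:00-11:00, 16:00-18:00 (add 2h to convert from UTC-2).
Quinn in UTC: 13:30-15:00, 16:00-17:30 (add 2h to convert from UTC-2).
Grace ∩ Yara: 16:00-17:00.
Grace ∩ Yara ∩ Quinn: 16:00-17:00.
So the common availability across everyone is 16:00-17:00.
No common window is at least 90 minutes long.

none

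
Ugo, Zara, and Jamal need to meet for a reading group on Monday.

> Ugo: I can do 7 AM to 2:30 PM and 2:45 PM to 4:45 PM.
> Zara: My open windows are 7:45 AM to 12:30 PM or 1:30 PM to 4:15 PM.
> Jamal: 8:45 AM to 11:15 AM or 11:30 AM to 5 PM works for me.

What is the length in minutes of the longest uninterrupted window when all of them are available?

150

Ugo ∩ Zara: 07:45-12:30, 13:30-14:30, 14:45-16:15.
Ugo ∩ Zara ∩ Jamal: 08:45-11:15, 11:30-12:30, 13:30-14:30, 14:45-16:15.
So the common availability across everyone is 08:45-11:15, 11:30-12:30, 13:30-14:30, 14:45-16:15.
The longest is 08:45-11:15 at 150 minutes.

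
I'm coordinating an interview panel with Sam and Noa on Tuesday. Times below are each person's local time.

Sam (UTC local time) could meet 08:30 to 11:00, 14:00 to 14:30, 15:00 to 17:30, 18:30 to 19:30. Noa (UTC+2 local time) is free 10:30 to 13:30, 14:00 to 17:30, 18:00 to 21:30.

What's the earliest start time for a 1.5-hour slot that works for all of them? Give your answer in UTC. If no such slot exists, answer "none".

Sam in UTC: 08:30-11:00, 14:00-14:30, 15:00-17:30, 18:30-19:30.
Noa in UTC: 08:30-11:30, 12:00-15:30, 16:00-19:30 (subtract 2h to convert from UTC+2).
Sam ∩ Noa: 08:30-11:00, 14:00-14:30, 15:00-15:30, 16:00-17:30, 18:30-19:30.
The first common window of at least 90 minutes is 08:30-11:00, so the earliest start is 08:30.

08:30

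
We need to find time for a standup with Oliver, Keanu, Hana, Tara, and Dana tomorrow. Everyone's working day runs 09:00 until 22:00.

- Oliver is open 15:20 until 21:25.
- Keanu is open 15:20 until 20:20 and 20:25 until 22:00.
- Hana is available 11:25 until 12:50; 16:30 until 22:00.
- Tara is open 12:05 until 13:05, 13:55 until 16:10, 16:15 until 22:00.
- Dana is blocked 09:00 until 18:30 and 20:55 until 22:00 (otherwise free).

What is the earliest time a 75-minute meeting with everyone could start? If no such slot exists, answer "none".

Oliver free: 15:20-21:25.
Keanu free: 15:20-20:20, 20:25-22:00.
Hana free: 11:25-12:50, 16:30-22:00.
Tara free: 12:05-13:05, 13:55-16:10, 16:15-22:00.
Dana free: 18:30-20:55 (invert busy blocks within the working day).
Oliver ∩ Keanu: 15:20-20:20, 20:25-21:25.
Oliver ∩ Keanu ∩ Hana: 16:30-20:20, 20:25-21:25.
Oliver ∩ Keanu ∩ Hana ∩ Tara: 16:30-20:20, 20:25-21:25.
Oliver ∩ Keanu ∩ Hana ∩ Tara ∩ Dana: 18:30-20:20, 20:25-20:55.
So the common availability across everyone is 18:30-20:20, 20:25-20:55.
The first common window of at least 75 minutes is 18:30-20:20, so the earliest start is 18:30.

18:30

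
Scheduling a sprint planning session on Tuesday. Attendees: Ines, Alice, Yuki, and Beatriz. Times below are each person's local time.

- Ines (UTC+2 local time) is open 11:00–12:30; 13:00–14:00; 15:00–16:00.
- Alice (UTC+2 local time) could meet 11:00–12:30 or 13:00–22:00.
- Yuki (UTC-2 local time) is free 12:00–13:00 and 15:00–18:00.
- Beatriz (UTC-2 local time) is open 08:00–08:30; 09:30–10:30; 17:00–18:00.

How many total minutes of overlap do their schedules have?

0

Ines in UTC: 09:00-10:30, 11:00-12:00, 13:00-14:00 (subtract 2h to convert from UTC+2).
Alice in UTC: 09:00-10:30, 11:00-20:00 (subtract 2h to convert from UTC+2).
Yuki in UTC: 14:00-15:00, 17:00-20:00 (add 2h to convert from UTC-2).
Beatriz in UTC: 10:00-10:30, 11:30-12:30, 19:00-20:00 (add 2h to convert from UTC-2).
Ines ∩ Alice: 09:00-10:30, 11:00-12:00, 13:00-14:00.
Ines ∩ Alice ∩ Yuki: ∅.
Ines ∩ Alice ∩ Yuki ∩ Beatriz: ∅.
There is no time when everyone is free.
There is no common window, so the total is 0 minutes.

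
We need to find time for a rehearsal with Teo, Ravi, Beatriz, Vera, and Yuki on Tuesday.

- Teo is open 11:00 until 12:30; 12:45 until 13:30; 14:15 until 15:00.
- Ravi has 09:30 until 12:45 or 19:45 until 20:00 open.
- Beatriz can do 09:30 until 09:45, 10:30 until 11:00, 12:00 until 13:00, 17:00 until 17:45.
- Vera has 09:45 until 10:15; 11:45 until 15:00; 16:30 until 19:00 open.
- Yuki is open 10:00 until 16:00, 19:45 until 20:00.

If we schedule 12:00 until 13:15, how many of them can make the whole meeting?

Vera and Yuki can make the full 12:00-13:15 slot — that's 2.

2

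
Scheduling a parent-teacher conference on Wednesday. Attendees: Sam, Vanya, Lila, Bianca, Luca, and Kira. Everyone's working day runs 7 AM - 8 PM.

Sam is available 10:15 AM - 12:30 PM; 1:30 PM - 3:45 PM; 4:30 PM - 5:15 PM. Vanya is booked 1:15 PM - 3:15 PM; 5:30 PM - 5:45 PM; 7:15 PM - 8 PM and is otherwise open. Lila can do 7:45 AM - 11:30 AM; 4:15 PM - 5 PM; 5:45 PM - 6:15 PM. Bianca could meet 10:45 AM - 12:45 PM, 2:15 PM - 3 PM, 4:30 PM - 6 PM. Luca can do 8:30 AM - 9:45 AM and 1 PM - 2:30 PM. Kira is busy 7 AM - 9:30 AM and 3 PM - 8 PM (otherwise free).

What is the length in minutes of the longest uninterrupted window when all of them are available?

0

Sam free: 10:15-12:30, 13:30-15:45, 16:30-17:15.
Vanya free: 07:00-13:15, 15:15-17:30, 17:45-19:15 (invert busy blocks within the working day).
Lila free: 07:45-11:30, 16:15-17:00, 17:45-18:15.
Bianca free: 10:45-12:45, 14:15-15:00, 16:30-18:00.
Luca free: 08:30-09:45, 13:00-14:30.
Kira free: 09:30-15:00 (invert busy blocks within the working day).
Sam ∩ Vanya: 10:15-12:30, 15:15-15:45, 16:30-17:15.
Sam ∩ Vanya ∩ Lila: 10:15-11:30, 16:30-17:00.
Sam ∩ Vanya ∩ Lila ∩ Bianca: 10:45-11:30, 16:30-17:00.
Sam ∩ Vanya ∩ Lila ∩ Bianca ∩ Luca: ∅.
Sam ∩ Vanya ∩ Lila ∩ Bianca ∩ Luca ∩ Kira: ∅.
There is no time when everyone is free.
No common window exists, so the longest block is 0 minutes.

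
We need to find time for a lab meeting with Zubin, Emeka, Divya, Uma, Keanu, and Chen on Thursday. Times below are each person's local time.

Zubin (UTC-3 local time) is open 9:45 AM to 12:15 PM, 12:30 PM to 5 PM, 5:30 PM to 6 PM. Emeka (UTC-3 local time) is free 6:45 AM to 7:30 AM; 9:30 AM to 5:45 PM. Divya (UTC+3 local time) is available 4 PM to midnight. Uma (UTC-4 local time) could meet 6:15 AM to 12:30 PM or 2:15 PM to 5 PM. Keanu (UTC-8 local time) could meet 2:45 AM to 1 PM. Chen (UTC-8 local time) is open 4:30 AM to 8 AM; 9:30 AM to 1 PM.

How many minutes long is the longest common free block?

Zubin in UTC: 12:45-15:15, 15:30-20:00, 20:30-21:00 (add 3h to convert from UTC-3).
Emeka in UTC: 09:45-10:30, 12:30-20:45 (add 3h to convert from UTC-3).
Divya in UTC: 13:00-21:00 (subtract 3h to convert from UTC+3).
Uma in UTC: 10:15-16:30, 18:15-21:00 (add 4h to convert from UTC-4).
Keanu in UTC: 10:45-21:00 (add 8h to convert from UTC-8).
Chen in UTC: 12:30-16:00, 17:30-21:00 (add 8h to convert from UTC-8).
Zubin ∩ Emeka: 12:45-15:15, 15:30-20:00, 20:30-20:45.
Zubin ∩ Emeka ∩ Divya: 13:00-15:15, 15:30-20:00, 20:30-20:45.
Zubin ∩ Emeka ∩ Divya ∩ Uma: 13:00-15:15, 15:30-16:30, 18:15-20:00, 20:30-20:45.
Zubin ∩ Emeka ∩ Divya ∩ Uma ∩ Keanu: 13:00-15:15, 15:30-16:30, 18:15-20:00, 20:30-20:45.
Zubin ∩ Emeka ∩ Divya ∩ Uma ∩ Keanu ∩ Chen: 13:00-15:15, 15:30-16:00, 18:15-20:00, 20:30-20:45.
The longest is 13:00-15:15 at 135 minutes.

135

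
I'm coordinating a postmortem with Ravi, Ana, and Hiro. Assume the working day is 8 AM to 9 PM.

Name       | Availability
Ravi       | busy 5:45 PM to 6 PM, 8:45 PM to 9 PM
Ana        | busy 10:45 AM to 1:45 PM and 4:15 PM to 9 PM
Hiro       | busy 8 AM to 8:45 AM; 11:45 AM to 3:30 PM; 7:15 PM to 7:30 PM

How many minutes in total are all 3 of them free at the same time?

Ravi free: 08:00-17:45, 18:00-20:45 (invert busy blocks within the working day).
Ana free: 08:00-10:45, 13:45-16:15 (invert busy blocks within the working day).
Hiro free: 08:45-11:45, 15:30-19:15, 19:30-21:00 (invert busy blocks within the working day).
Ravi ∩ Ana: 08:00-10:45, 13:45-16:15.
Ravi ∩ Ana ∩ Hiro: 08:45-10:45, 15:30-16:15.
Those are the intersection windows.
Summing the common windows: 120 + 45 = 165 minutes.

165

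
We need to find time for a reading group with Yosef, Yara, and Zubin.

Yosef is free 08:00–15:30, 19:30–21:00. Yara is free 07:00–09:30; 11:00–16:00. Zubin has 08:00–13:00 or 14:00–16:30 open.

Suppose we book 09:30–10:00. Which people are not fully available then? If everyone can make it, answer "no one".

Yara

Yosef: free for 09:30-10:00. Yara: not fully free for 09:30-10:00. Zubin: free for 09:30-10:00.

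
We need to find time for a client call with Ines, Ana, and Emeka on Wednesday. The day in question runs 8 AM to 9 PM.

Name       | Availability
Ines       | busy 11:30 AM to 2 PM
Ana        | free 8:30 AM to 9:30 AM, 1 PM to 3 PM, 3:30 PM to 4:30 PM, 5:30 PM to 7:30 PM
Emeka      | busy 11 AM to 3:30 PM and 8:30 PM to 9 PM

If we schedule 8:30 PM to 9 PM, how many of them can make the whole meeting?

Ines free: 08:00-11:30, 14:00-21:00 (invert busy blocks within the working day).
Ana free: 08:30-09:30, 13:00-15:00, 15:30-16:30, 17:30-19:30.
Emeka free: 08:00-11:00, 15:30-20:30 (invert busy blocks within the working day).
Ines can make the full 20:30-21:00 slot — that's 1.

1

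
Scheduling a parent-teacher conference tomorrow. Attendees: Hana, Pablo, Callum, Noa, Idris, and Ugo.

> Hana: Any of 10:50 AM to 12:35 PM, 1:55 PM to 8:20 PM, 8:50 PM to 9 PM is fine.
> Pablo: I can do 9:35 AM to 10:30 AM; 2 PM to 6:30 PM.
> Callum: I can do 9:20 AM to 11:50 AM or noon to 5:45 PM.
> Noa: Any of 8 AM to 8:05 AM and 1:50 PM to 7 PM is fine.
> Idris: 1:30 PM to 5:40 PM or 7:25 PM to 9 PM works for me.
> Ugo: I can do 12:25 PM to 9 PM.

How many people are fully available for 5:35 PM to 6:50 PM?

Hana, Noa, and Ugo can make the full 17:35-18:50 slot — that's 3.

3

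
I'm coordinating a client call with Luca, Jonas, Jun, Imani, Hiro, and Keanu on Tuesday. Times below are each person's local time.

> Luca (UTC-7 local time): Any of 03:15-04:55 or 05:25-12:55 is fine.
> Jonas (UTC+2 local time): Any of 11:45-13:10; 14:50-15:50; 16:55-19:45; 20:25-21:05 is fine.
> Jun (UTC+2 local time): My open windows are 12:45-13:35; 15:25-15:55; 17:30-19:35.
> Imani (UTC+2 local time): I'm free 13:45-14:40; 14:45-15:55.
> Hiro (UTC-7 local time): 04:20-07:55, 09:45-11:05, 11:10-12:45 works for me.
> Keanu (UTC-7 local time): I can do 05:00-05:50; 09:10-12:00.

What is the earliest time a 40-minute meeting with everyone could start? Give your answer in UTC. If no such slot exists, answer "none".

Luca in UTC: 10:15-11:55, 12:25-19:55 (add 7h to convert from UTC-7).
Jonas in UTC: 09:45-11:10, 12:50-13:50, 14:55-17:45, 18:25-19:05 (subtract 2h to convert from UTC+2).
Jun in UTC: 10:45-11:35, 13:25-13:55, 15:30-17:35 (subtract 2h to convert from UTC+2).
Imani in UTC: 11:45-12:40, 12:45-13:55 (subtract 2h to convert from UTC+2).
Hiro in UTC: 11:20-14:55, 16:45-18:05, 18:10-19:45 (add 7h to convert from UTC-7).
Keanu in UTC: 12:00-12:50, 16:10-19:00 (add 7h to convert from UTC-7).
Luca ∩ Jonas: 10:15-11:10, 12:50-13:50, 14:55-17:45, 18:25-19:05.
Luca ∩ Jonas ∩ Jun: 10:45-11:10, 13:25-13:50, 15:30-17:35.
Luca ∩ Jonas ∩ Jun ∩ Imani: 13:25-13:50.
Luca ∩ Jonas ∩ Jun ∩ Imani ∩ Hiro: 13:25-13:50.
Luca ∩ Jonas ∩ Jun ∩ Imani ∩ Hiro ∩ Keanu: ∅.
There is no time when everyone is free.
No common window is at least 40 minutes long.

none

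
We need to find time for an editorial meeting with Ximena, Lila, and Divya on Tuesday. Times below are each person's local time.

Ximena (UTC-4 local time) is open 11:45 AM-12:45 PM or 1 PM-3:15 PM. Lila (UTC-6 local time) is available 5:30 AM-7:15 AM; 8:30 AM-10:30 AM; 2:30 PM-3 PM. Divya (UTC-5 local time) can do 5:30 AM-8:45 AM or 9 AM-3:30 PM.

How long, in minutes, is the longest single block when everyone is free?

Ximena in UTC: 15:45-16:45, 17:00-19:15 (add 4h to convert from UTC-4).
Lila in UTC: 11:30-13:15, 14:30-16:30, 20:30-21:00 (add 6h to convert from UTC-6).
Divya in UTC: 10:30-13:45, 14:00-20:30 (add 5h to convert from UTC-5).
Ximena ∩ Lila: 15:45-16:30.
Ximena ∩ Lila ∩ Divya: 15:45-16:30.
Those are the intersection windows.
The longest is 15:45-16:30 at 45 minutes.

45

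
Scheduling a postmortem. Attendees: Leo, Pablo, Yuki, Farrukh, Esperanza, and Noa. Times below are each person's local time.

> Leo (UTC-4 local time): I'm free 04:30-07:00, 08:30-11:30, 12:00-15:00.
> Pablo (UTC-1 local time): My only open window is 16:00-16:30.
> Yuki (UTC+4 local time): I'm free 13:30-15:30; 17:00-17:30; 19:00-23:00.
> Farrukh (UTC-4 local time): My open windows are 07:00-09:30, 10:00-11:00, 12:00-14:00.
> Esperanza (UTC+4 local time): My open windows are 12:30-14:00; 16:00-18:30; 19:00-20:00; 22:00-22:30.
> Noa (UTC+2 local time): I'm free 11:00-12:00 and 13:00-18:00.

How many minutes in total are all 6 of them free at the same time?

0

Leo in UTC: 08:30-11:00, 12:30-15:30, 16:00-19:00 (add 4h to convert from UTC-4).
Pablo in UTC: 17:00-17:30 (add 1h to convert from UTC-1).
Yuki in UTC: 09:30-11:30, 13:00-13:30, 15:00-19:00 (subtract 4h to convert from UTC+4).
Farrukh in UTC: 11:00-13:30, 14:00-15:00, 16:00-18:00 (add 4h to convert from UTC-4).
Esperanza in UTC: 08:30-10:00, 12:00-14:30, 15:00-16:00, 18:00-18:30 (subtract 4h to convert from UTC+4).
Noa in UTC: 09:00-10:00, 11:00-16:00 (subtract 2h to convert from UTC+2).
Leo ∩ Pablo: 17:00-17:30.
Leo ∩ Pablo ∩ Yuki: 17:00-17:30.
Leo ∩ Pablo ∩ Yuki ∩ Farrukh: 17:00-17:30.
Leo ∩ Pablo ∩ Yuki ∩ Farrukh ∩ Esperanza: ∅.
Leo ∩ Pablo ∩ Yuki ∩ Farrukh ∩ Esperanza ∩ Noa: ∅.
There is no time when everyone is free.
There is no common window, so the total is 0 minutes.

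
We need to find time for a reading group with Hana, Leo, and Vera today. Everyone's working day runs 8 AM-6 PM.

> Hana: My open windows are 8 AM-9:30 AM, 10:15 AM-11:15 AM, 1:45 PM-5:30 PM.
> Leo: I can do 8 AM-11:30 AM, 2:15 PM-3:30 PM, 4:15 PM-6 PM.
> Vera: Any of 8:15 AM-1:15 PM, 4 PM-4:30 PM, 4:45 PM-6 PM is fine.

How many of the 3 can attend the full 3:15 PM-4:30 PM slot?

1

Hana can make the full 15:15-16:30 slot — that's 1.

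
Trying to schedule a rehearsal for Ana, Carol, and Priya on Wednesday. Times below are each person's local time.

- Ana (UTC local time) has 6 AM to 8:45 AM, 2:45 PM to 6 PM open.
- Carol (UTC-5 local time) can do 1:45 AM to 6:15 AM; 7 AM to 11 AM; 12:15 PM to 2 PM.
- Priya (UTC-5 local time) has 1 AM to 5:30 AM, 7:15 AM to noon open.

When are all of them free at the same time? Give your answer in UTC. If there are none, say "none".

Ana in UTC: 06:00-08:45, 14:45-18:00.
Carol in UTC: 06:45-11:15, 12:00-16:00, 17:15-19:00 (add 5h to convert from UTC-5).
Priya in UTC: 06:00-10:30, 12:15-17:00 (add 5h to convert from UTC-5).
Ana ∩ Carol: 06:45-08:45, 14:45-16:00, 17:15-18:00.
Ana ∩ Carol ∩ Priya: 06:45-08:45, 14:45-16:00.
Those are the intersection windows.

06:45-08:45, 14:45-16:00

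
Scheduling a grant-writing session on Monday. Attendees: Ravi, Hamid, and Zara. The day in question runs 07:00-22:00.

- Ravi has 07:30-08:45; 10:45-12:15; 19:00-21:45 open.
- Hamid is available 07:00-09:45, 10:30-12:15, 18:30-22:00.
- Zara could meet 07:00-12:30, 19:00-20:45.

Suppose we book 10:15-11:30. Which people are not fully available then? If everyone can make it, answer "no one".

Hamid, Ravi

Ravi: not fully free for 10:15-11:30. Hamid: not fully free for 10:15-11:30. Zara: free for 10:15-11:30.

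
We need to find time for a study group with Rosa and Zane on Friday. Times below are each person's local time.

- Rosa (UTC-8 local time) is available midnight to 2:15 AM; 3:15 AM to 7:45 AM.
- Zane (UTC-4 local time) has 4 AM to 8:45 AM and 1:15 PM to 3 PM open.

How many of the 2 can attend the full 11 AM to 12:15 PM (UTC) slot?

Rosa in UTC: 08:00-10:15, 11:15-15:45 (add 8h to convert from UTC-8).
Zane in UTC: 08:00-12:45, 17:15-19:00 (add 4h to convert from UTC-4).
Zane can make the full 11:00-12:15 slot — that's 1.

1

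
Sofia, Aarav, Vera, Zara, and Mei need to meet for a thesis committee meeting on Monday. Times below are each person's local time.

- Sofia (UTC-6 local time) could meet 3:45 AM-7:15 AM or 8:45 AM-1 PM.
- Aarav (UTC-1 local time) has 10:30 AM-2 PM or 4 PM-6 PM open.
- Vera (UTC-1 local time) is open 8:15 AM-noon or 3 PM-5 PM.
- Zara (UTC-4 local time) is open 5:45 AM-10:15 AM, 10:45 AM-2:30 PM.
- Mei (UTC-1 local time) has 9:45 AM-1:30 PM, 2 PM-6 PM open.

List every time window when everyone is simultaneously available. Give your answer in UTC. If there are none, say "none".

Sofia in UTC: 09:45-13:15, 14:45-19:00 (add 6h to convert from UTC-6).
Aarav in UTC: 11:30-15:00, 17:00-19:00 (add 1h to convert from UTC-1).
Vera in UTC: 09:15-13:00, 16:00-18:00 (add 1h to convert from UTC-1).
Zara in UTC: 09:45-14:15, 14:45-18:30 (add 4h to convert from UTC-4).
Mei in UTC: 10:45-14:30, 15:00-19:00 (add 1h to convert from UTC-1).
Sofia ∩ Aarav: 11:30-13:15, 14:45-15:00, 17:00-19:00.
Sofia ∩ Aarav ∩ Vera: 11:30-13:00, 17:00-18:00.
Sofia ∩ Aarav ∩ Vera ∩ Zara: 11:30-13:00, 17:00-18:00.
Sofia ∩ Aarav ∩ Vera ∩ Zara ∩ Mei: 11:30-13:00, 17:00-18:00.

11:30-13:00, 17:00-18:00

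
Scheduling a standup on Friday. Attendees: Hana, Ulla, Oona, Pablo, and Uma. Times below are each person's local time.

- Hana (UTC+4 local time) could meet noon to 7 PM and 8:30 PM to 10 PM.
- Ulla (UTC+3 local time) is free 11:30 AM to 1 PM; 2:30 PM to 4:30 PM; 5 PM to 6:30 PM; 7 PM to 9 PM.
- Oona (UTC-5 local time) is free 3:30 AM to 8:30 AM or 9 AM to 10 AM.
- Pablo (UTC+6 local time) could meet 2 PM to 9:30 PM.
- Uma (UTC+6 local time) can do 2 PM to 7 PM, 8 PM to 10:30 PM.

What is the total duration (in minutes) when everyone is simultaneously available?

Hana in UTC: 08:00-15:00, 16:30-18:00 (subtract 4h to convert from UTC+4).
Ulla in UTC: 08:30-10:00, 11:30-13:30, 14:00-15:30, 16:00-18:00 (subtract 3h to convert from UTC+3).
Oona in UTC: 08:30-13:30, 14:00-15:00 (add 5h to convert from UTC-5).
Pablo in UTC: 08:00-15:30 (subtract 6h to convert from UTC+6).
Uma in UTC: 08:00-13:00, 14:00-16:30 (subtract 6h to convert from UTC+6).
Hana ∩ Ulla: 08:30-10:00, 11:30-13:30, 14:00-15:00, 16:30-18:00.
Hana ∩ Ulla ∩ Oona: 08:30-10:00, 11:30-13:30, 14:00-15:00.
Hana ∩ Ulla ∩ Oona ∩ Pablo: 08:30-10:00, 11:30-13:30, 14:00-15:00.
Hana ∩ Ulla ∩ Oona ∩ Pablo ∩ Uma: 08:30-10:00, 11:30-13:00, 14:00-15:00.
Those are the intersection windows.
Summing the common windows: 90 + 90 + 60 = 240 minutes.

240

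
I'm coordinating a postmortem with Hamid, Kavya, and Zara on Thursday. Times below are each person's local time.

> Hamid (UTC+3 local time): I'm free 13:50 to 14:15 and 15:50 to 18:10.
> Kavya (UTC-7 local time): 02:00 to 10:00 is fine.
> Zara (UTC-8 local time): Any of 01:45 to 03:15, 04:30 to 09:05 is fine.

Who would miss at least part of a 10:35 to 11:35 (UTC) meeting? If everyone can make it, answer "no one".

Hamid, Zara

Hamid in UTC: 10:50-11:15, 12:50-15:10 (subtract 3h to convert from UTC+3).
Kavya in UTC: 09:00-17:00 (add 7h to convert from UTC-7).
Zara in UTC: 09:45-11:15, 12:30-17:05 (add 8h to convert from UTC-8).
Hamid: not fully free for 10:35-11:35. Kavya: free for 10:35-11:35. Zara: not fully free for 10:35-11:35.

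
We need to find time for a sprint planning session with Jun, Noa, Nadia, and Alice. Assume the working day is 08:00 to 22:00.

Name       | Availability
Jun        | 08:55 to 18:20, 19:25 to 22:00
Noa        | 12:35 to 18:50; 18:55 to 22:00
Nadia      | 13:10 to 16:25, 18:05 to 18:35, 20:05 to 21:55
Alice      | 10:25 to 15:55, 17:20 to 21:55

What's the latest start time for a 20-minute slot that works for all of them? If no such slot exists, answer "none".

Jun ∩ Noa: 12:35-18:20, 19:25-22:00.
Jun ∩ Noa ∩ Nadia: 13:10-16:25, 18:05-18:20, 20:05-21:55.
Jun ∩ Noa ∩ Nadia ∩ Alice: 13:10-15:55, 18:05-18:20, 20:05-21:55.
The last common window of at least 20 minutes is 20:05-21:55; a 20-minute meeting can start as late as 21:35 and still end by 21:55.

21:35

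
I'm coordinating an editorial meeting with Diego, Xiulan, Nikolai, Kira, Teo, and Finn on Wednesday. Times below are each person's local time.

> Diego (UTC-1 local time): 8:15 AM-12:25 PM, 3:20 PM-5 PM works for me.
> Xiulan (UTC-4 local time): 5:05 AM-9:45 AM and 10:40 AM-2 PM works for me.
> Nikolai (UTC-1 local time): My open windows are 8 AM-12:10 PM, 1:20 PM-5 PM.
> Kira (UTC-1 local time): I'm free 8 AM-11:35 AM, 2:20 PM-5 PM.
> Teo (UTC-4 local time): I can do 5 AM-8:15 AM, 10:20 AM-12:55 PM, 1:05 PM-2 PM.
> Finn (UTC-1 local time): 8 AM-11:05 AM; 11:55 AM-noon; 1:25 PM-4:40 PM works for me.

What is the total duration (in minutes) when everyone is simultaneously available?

Diego in UTC: 09:15-13:25, 16:20-18:00 (add 1h to convert from UTC-1).
Xiulan in UTC: 09:05-13:45, 14:40-18:00 (add 4h to convert from UTC-4).
Nikolai in UTC: 09:00-13:10, 14:20-18:00 (add 1h to convert from UTC-1).
Kira in UTC: 09:00-12:35, 15:20-18:00 (add 1h to convert from UTC-1).
Teo in UTC: 09:00-12:15, 14:20-16:55, 17:05-18:00 (add 4h to convert from UTC-4).
Finn in UTC: 09:00-12:05, 12:55-13:00, 14:25-17:40 (add 1h to convert from UTC-1).
Diego ∩ Xiulan: 09:15-13:25, 16:20-18:00.
Diego ∩ Xiulan ∩ Nikolai: 09:15-13:10, 16:20-18:00.
Diego ∩ Xiulan ∩ Nikolai ∩ Kira: 09:15-12:35, 16:20-18:00.
Diego ∩ Xiulan ∩ Nikolai ∩ Kira ∩ Teo: 09:15-12:15, 16:20-16:55, 17:05-18:00.
Diego ∩ Xiulan ∩ Nikolai ∩ Kira ∩ Teo ∩ Finn: 09:15-12:05, 16:20-16:55, 17:05-17:40.
Those are the intersection windows.
Summing the common windows: 170 + 35 + 35 = 240 minutes.

240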